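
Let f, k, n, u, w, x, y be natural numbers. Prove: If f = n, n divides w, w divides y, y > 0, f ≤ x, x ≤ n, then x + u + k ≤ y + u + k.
f = n and f ≤ x, therefore n ≤ x. x ≤ n, so n = x. Since n divides w, x divides w. w divides y, so x divides y. Since y > 0, x ≤ y. Then x + u ≤ y + u. Then x + u + k ≤ y + u + k.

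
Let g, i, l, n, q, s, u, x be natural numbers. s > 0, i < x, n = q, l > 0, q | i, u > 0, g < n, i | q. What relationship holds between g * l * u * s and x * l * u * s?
g * l * u * s < x * l * u * s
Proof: Because q | i and i | q, q = i. n = q and g < n, so g < q. q = i, so g < i. i < x, so g < x. Since l > 0, g * l < x * l. From u > 0, g * l * u < x * l * u. From s > 0, g * l * u * s < x * l * u * s.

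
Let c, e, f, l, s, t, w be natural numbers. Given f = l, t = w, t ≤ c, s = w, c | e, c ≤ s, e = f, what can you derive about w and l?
w | l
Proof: Since s = w and c ≤ s, c ≤ w. t = w and t ≤ c, so w ≤ c. Since c ≤ w, c = w. e = f and c | e, so c | f. f = l, so c | l. Since c = w, w | l.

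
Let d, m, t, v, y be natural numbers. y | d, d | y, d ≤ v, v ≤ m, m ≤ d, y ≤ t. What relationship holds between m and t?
m ≤ t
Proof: y | d and d | y, thus y = d. From d ≤ v and v ≤ m, d ≤ m. Since m ≤ d, d = m. y = d, so y = m. Since y ≤ t, m ≤ t.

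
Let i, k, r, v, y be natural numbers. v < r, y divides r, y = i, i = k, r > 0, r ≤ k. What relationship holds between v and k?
v < k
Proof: y = i and y divides r, thus i divides r. r > 0, so i ≤ r. Since i = k, k ≤ r. Since r ≤ k, r = k. From v < r, v < k.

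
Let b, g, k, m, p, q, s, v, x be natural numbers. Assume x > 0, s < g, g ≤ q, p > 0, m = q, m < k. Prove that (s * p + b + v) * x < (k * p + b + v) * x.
m = q and m < k, so q < k. Since g ≤ q, g < k. Since s < g, s < k. Combining with p > 0, by multiplying by a positive, s * p < k * p. Then s * p + b < k * p + b. Then s * p + b + v < k * p + b + v. Combining with x > 0, by multiplying by a positive, (s * p + b + v) * x < (k * p + b + v) * x.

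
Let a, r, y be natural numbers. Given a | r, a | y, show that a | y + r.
a | y and a | r. By divisibility of sums, a | y + r.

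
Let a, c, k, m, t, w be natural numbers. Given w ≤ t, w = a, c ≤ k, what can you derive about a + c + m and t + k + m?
a + c + m ≤ t + k + m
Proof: From w = a and w ≤ t, a ≤ t. c ≤ k, so a + c ≤ t + k. Then a + c + m ≤ t + k + m.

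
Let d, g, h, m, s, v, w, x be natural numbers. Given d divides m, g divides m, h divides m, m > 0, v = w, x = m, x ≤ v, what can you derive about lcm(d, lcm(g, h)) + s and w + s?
lcm(d, lcm(g, h)) + s ≤ w + s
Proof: g divides m and h divides m, thus lcm(g, h) divides m. d divides m, so lcm(d, lcm(g, h)) divides m. m > 0, so lcm(d, lcm(g, h)) ≤ m. From x = m and x ≤ v, m ≤ v. Since v = w, m ≤ w. Since lcm(d, lcm(g, h)) ≤ m, lcm(d, lcm(g, h)) ≤ w. Then lcm(d, lcm(g, h)) + s ≤ w + s.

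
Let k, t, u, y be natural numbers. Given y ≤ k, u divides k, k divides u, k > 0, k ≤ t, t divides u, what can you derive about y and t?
y ≤ t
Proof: u divides k and k divides u, hence u = k. t divides u, so t divides k. Since k > 0, t ≤ k. k ≤ t, so k = t. y ≤ k, so y ≤ t.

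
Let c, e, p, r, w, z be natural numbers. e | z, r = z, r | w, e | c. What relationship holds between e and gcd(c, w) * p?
e | gcd(c, w) * p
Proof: r = z and r | w, thus z | w. Since e | z, e | w. e | c, so e | gcd(c, w). Then e | gcd(c, w) * p.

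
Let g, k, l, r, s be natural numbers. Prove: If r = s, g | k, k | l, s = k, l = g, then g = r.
Because r = s and s = k, r = k. l = g and k | l, therefore k | g. Since g | k, k = g. r = k, so r = g. Then g = r.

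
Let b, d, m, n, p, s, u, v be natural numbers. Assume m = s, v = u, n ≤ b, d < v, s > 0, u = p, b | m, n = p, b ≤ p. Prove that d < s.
Since v = u and u = p, v = p. Because d < v, d < p. Because n = p and n ≤ b, p ≤ b. Because b ≤ p, b = p. Since b | m, p | m. Since m = s, p | s. Since s > 0, p ≤ s. Since d < p, d < s.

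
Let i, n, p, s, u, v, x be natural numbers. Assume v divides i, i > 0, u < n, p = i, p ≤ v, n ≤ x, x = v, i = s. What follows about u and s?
u < s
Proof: v divides i and i > 0, therefore v ≤ i. p = i and p ≤ v, therefore i ≤ v. Since v ≤ i, v = i. x = v, so x = i. i = s, so x = s. u < n and n ≤ x, hence u < x. Because x = s, u < s.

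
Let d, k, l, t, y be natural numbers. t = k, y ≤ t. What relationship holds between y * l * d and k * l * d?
y * l * d ≤ k * l * d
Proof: t = k and y ≤ t, so y ≤ k. By multiplying by a non-negative, y * l ≤ k * l. By multiplying by a non-negative, y * l * d ≤ k * l * d.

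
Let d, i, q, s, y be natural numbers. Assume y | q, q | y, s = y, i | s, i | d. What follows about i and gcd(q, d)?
i | gcd(q, d)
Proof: y | q and q | y, hence y = q. From s = y and i | s, i | y. y = q, so i | q. Since i | d, i | gcd(q, d).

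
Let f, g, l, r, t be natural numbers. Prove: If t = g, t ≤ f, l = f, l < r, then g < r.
t = g and t ≤ f, so g ≤ f. From l = f and l < r, f < r. g ≤ f, so g < r.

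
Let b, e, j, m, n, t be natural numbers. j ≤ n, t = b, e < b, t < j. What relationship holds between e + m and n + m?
e + m < n + m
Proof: From t = b and t < j, b < j. Since j ≤ n, b < n. Since e < b, e < n. Then e + m < n + m.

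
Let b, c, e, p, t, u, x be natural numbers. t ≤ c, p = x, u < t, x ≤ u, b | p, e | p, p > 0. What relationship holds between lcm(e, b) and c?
lcm(e, b) < c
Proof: From e | p and b | p, lcm(e, b) | p. p > 0, so lcm(e, b) ≤ p. p = x, so lcm(e, b) ≤ x. Since x ≤ u, lcm(e, b) ≤ u. From u < t and t ≤ c, u < c. Since lcm(e, b) ≤ u, lcm(e, b) < c.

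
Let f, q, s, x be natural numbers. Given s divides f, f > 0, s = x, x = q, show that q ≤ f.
s = x and s divides f, therefore x divides f. f > 0, so x ≤ f. From x = q, q ≤ f.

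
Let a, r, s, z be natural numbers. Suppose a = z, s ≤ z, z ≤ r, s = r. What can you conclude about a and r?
a = r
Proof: From s = r and s ≤ z, r ≤ z. z ≤ r, so z = r. Since a = z, a = r.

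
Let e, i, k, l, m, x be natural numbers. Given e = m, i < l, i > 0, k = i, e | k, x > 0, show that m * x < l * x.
k = i and e | k, so e | i. i > 0, so e ≤ i. e = m, so m ≤ i. i < l, so m < l. Since x > 0, m * x < l * x.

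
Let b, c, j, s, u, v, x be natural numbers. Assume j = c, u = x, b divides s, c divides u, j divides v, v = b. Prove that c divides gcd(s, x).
v = b and j divides v, hence j divides b. j = c, so c divides b. b divides s, so c divides s. u = x and c divides u, so c divides x. Since c divides s, c divides gcd(s, x).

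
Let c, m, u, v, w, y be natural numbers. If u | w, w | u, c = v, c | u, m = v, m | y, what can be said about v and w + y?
v | w + y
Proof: From u | w and w | u, u = w. Because c = v and c | u, v | u. Since u = w, v | w. From m = v and m | y, v | y. v | w, so v | w + y.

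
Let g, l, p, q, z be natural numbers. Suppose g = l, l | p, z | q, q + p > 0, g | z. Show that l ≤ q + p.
Because g | z and z | q, g | q. Since g = l, l | q. Since l | p, l | q + p. q + p > 0, so l ≤ q + p.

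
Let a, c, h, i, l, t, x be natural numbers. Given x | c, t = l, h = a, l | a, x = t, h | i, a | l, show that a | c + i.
From l | a and a | l, l = a. Because t = l, t = a. From x = t and x | c, t | c. t = a, so a | c. From h = a and h | i, a | i. a | c, so a | c + i.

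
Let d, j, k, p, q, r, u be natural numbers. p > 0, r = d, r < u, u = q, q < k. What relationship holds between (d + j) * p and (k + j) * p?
(d + j) * p < (k + j) * p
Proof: r = d and r < u, hence d < u. Since u = q, d < q. Since q < k, d < k. Then d + j < k + j. Using p > 0, by multiplying by a positive, (d + j) * p < (k + j) * p.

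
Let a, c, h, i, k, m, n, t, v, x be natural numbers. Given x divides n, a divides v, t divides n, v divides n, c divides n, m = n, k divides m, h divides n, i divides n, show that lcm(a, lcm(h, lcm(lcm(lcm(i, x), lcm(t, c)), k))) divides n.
a divides v and v divides n, therefore a divides n. i divides n and x divides n, so lcm(i, x) divides n. t divides n and c divides n, so lcm(t, c) divides n. Because lcm(i, x) divides n, lcm(lcm(i, x), lcm(t, c)) divides n. From m = n and k divides m, k divides n. Since lcm(lcm(i, x), lcm(t, c)) divides n, lcm(lcm(lcm(i, x), lcm(t, c)), k) divides n. Since h divides n, lcm(h, lcm(lcm(lcm(i, x), lcm(t, c)), k)) divides n. Since a divides n, lcm(a, lcm(h, lcm(lcm(lcm(i, x), lcm(t, c)), k))) divides n.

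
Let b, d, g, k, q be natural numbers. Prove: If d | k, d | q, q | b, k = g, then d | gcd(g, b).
k = g and d | k, so d | g. d | q and q | b, thus d | b. Since d | g, d | gcd(g, b).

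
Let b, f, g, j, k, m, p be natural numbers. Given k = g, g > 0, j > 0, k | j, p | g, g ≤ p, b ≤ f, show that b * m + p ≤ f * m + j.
Because b ≤ f, b * m ≤ f * m. p | g and g > 0, hence p ≤ g. g ≤ p, so g = p. Since k = g, k = p. k | j and j > 0, hence k ≤ j. Since k = p, p ≤ j. From b * m ≤ f * m, b * m + p ≤ f * m + j.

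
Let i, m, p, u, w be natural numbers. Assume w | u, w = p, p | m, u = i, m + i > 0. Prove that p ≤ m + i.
From w = p and w | u, p | u. u = i, so p | i. Because p | m, p | m + i. m + i > 0, so p ≤ m + i.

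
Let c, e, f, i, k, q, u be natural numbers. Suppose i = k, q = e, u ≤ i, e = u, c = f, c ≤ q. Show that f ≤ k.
Because q = e and e = u, q = u. Because c = f and c ≤ q, f ≤ q. Since q = u, f ≤ u. i = k and u ≤ i, hence u ≤ k. Since f ≤ u, f ≤ k.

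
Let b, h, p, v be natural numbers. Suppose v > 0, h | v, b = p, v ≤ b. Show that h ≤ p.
h | v and v > 0, therefore h ≤ v. Since v ≤ b, h ≤ b. b = p, so h ≤ p.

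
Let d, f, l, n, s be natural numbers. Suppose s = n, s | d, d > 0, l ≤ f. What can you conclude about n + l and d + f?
n + l ≤ d + f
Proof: s | d and d > 0, hence s ≤ d. Since s = n, n ≤ d. l ≤ f, so n + l ≤ d + f.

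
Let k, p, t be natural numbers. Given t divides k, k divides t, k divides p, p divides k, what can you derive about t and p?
t = p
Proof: Because t divides k and k divides t, t = k. From k divides p and p divides k, k = p. Since t = k, t = p.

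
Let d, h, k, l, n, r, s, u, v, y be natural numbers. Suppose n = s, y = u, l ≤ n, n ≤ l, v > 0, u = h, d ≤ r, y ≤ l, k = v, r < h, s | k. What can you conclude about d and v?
d < v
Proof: d ≤ r and r < h, thus d < h. y = u and u = h, thus y = h. l ≤ n and n ≤ l, so l = n. Since y ≤ l, y ≤ n. Since n = s, y ≤ s. k = v and s | k, thus s | v. Since v > 0, s ≤ v. y ≤ s, so y ≤ v. y = h, so h ≤ v. Since d < h, d < v.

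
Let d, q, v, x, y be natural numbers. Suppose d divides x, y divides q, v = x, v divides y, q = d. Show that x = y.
From v = x and v divides y, x divides y. q = d and y divides q, so y divides d. Since d divides x, y divides x. x divides y, so x = y.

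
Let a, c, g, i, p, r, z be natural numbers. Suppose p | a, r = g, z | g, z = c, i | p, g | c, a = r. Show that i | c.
z = c and z | g, hence c | g. g | c, so g = c. From r = g, r = c. a = r and p | a, hence p | r. Since i | p, i | r. Since r = c, i | c.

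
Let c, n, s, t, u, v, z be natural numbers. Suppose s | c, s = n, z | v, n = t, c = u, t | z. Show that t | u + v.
From s = n and n = t, s = t. s | c, so t | c. c = u, so t | u. From t | z and z | v, t | v. Since t | u, t | u + v.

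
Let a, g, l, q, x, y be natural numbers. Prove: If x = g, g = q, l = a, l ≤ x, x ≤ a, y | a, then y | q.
x = g and g = q, so x = q. From l = a and l ≤ x, a ≤ x. From x ≤ a, a = x. y | a, so y | x. x = q, so y | q.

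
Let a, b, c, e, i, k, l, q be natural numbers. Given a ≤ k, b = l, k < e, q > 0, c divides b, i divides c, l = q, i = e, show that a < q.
From a ≤ k and k < e, a < e. b = l and l = q, thus b = q. Since i divides c and c divides b, i divides b. Since b = q, i divides q. i = e, so e divides q. Since q > 0, e ≤ q. a < e, so a < q.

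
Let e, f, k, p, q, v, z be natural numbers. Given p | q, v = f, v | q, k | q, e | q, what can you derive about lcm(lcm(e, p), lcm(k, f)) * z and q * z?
lcm(lcm(e, p), lcm(k, f)) * z | q * z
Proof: e | q and p | q, therefore lcm(e, p) | q. v = f and v | q, so f | q. From k | q, lcm(k, f) | q. From lcm(e, p) | q, lcm(lcm(e, p), lcm(k, f)) | q. Then lcm(lcm(e, p), lcm(k, f)) * z | q * z.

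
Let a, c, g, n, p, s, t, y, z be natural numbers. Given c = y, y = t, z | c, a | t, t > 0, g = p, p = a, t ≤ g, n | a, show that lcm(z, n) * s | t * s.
c = y and y = t, therefore c = t. z | c, so z | t. From a | t and t > 0, a ≤ t. Since g = p and p = a, g = a. Because t ≤ g, t ≤ a. Since a ≤ t, a = t. n | a, so n | t. z | t, so lcm(z, n) | t. Then lcm(z, n) * s | t * s.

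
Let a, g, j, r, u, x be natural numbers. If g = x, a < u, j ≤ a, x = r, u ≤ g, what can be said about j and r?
j < r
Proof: a < u and u ≤ g, hence a < g. j ≤ a, so j < g. Since g = x, j < x. x = r, so j < r.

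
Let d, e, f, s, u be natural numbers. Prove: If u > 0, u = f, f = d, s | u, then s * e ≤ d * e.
Because u = f and f = d, u = d. s | u and u > 0, therefore s ≤ u. Since u = d, s ≤ d. Then s * e ≤ d * e.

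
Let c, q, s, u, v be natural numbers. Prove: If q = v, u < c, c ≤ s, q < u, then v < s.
Since q = v and q < u, v < u. From u < c and c ≤ s, u < s. v < u, so v < s.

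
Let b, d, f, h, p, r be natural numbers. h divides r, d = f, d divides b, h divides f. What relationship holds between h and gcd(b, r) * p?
h divides gcd(b, r) * p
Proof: Because d = f and d divides b, f divides b. Since h divides f, h divides b. h divides r, so h divides gcd(b, r). Then h divides gcd(b, r) * p.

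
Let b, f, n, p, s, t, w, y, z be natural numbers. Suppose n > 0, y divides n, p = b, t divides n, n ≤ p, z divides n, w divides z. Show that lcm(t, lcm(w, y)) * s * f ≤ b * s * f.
w divides z and z divides n, therefore w divides n. Since y divides n, lcm(w, y) divides n. Since t divides n, lcm(t, lcm(w, y)) divides n. Since n > 0, lcm(t, lcm(w, y)) ≤ n. p = b and n ≤ p, thus n ≤ b. Since lcm(t, lcm(w, y)) ≤ n, lcm(t, lcm(w, y)) ≤ b. By multiplying by a non-negative, lcm(t, lcm(w, y)) * s ≤ b * s. By multiplying by a non-negative, lcm(t, lcm(w, y)) * s * f ≤ b * s * f.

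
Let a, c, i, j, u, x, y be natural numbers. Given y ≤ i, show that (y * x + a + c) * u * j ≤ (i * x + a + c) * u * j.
y ≤ i, therefore y * x ≤ i * x. Then y * x + a ≤ i * x + a. Then y * x + a + c ≤ i * x + a + c. Then (y * x + a + c) * u ≤ (i * x + a + c) * u. Then (y * x + a + c) * u * j ≤ (i * x + a + c) * u * j.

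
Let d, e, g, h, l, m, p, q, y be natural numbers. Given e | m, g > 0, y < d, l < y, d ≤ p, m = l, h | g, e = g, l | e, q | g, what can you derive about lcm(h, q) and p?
lcm(h, q) < p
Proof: Since h | g and q | g, lcm(h, q) | g. Because g > 0, lcm(h, q) ≤ g. Since m = l and e | m, e | l. l | e, so l = e. Since e = g, l = g. Since l < y and y < d, l < d. d ≤ p, so l < p. l = g, so g < p. lcm(h, q) ≤ g, so lcm(h, q) < p.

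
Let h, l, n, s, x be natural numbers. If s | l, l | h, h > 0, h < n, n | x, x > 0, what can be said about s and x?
s < x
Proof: Since s | l and l | h, s | h. Since h > 0, s ≤ h. h < n, so s < n. n | x and x > 0, thus n ≤ x. s < n, so s < x.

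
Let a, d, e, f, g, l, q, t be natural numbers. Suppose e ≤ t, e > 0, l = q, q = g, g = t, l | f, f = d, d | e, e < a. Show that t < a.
q = g and g = t, thus q = t. From l = q, l = t. Because f = d and l | f, l | d. Since d | e, l | e. Since l = t, t | e. Since e > 0, t ≤ e. e ≤ t, so e = t. Because e < a, t < a.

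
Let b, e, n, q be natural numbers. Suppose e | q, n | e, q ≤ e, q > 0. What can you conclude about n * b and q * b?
n * b ≤ q * b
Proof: e | q and q > 0, therefore e ≤ q. q ≤ e, so e = q. Since n | e, n | q. q > 0, so n ≤ q. Then n * b ≤ q * b.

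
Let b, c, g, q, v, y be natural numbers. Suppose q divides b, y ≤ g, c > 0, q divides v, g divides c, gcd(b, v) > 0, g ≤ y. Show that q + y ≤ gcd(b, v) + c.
From q divides b and q divides v, q divides gcd(b, v). gcd(b, v) > 0, so q ≤ gcd(b, v). g ≤ y and y ≤ g, therefore g = y. Since g divides c, y divides c. Since c > 0, y ≤ c. Since q ≤ gcd(b, v), q + y ≤ gcd(b, v) + c.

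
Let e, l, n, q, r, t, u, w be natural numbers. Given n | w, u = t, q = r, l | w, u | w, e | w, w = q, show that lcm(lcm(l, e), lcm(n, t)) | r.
w = q and q = r, hence w = r. l | w and e | w, thus lcm(l, e) | w. Because u = t and u | w, t | w. Because n | w, lcm(n, t) | w. lcm(l, e) | w, so lcm(lcm(l, e), lcm(n, t)) | w. Since w = r, lcm(lcm(l, e), lcm(n, t)) | r.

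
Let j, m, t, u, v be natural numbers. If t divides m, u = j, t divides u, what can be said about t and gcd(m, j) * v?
t divides gcd(m, j) * v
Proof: u = j and t divides u, therefore t divides j. Since t divides m, t divides gcd(m, j). Then t divides gcd(m, j) * v.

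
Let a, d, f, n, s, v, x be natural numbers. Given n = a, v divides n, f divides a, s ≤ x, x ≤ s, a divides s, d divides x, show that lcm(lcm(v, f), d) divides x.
n = a and v divides n, hence v divides a. Since f divides a, lcm(v, f) divides a. s ≤ x and x ≤ s, hence s = x. a divides s, so a divides x. Since lcm(v, f) divides a, lcm(v, f) divides x. Because d divides x, lcm(lcm(v, f), d) divides x.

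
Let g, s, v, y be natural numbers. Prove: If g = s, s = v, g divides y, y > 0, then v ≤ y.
g = s and s = v, therefore g = v. From g divides y, v divides y. Because y > 0, v ≤ y.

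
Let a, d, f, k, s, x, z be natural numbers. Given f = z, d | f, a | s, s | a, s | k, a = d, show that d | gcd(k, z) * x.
Since s | a and a | s, s = a. a = d, so s = d. s | k, so d | k. From f = z and d | f, d | z. From d | k, d | gcd(k, z). Then d | gcd(k, z) * x.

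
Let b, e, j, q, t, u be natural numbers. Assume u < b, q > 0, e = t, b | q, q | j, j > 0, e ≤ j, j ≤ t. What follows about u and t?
u < t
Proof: b | q and q > 0, so b ≤ q. Since u < b, u < q. From e = t and e ≤ j, t ≤ j. Since j ≤ t, j = t. Since q | j and j > 0, q ≤ j. Because j = t, q ≤ t. Since u < q, u < t.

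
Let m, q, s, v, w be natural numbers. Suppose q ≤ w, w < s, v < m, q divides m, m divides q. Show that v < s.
m divides q and q divides m, so m = q. v < m, so v < q. q ≤ w and w < s, so q < s. v < q, so v < s.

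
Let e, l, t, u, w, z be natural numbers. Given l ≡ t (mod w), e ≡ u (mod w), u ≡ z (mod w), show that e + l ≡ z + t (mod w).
e ≡ u (mod w) and u ≡ z (mod w), hence e ≡ z (mod w). l ≡ t (mod w), so e + l ≡ z + t (mod w).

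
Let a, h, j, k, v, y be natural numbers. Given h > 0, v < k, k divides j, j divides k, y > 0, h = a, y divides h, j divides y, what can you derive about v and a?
v < a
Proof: j divides k and k divides j, hence j = k. Since j divides y, k divides y. Since y > 0, k ≤ y. y divides h and h > 0, thus y ≤ h. Since h = a, y ≤ a. k ≤ y, so k ≤ a. v < k, so v < a.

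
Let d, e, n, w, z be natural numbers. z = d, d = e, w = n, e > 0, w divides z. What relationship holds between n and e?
n ≤ e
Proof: Because z = d and w divides z, w divides d. d = e, so w divides e. Since w = n, n divides e. e > 0, so n ≤ e.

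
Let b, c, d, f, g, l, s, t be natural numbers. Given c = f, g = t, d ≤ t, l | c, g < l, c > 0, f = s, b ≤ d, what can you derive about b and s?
b < s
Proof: Because b ≤ d and d ≤ t, b ≤ t. c = f and f = s, hence c = s. Because g = t and g < l, t < l. Because l | c and c > 0, l ≤ c. t < l, so t < c. Since c = s, t < s. b ≤ t, so b < s.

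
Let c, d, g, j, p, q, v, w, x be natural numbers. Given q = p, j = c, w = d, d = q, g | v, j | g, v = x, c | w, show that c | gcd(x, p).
Since j | g and g | v, j | v. j = c, so c | v. Because v = x, c | x. d = q and q = p, therefore d = p. w = d and c | w, therefore c | d. d = p, so c | p. Since c | x, c | gcd(x, p).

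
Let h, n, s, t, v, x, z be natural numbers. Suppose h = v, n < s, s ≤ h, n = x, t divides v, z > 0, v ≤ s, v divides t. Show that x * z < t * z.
Since h = v and s ≤ h, s ≤ v. Since v ≤ s, s = v. v divides t and t divides v, thus v = t. Since s = v, s = t. Since n = x and n < s, x < s. Since s = t, x < t. Combined with z > 0, by multiplying by a positive, x * z < t * z.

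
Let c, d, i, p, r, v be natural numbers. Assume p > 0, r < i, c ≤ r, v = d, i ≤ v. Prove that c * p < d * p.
From r < i and i ≤ v, r < v. Since v = d, r < d. Since c ≤ r, c < d. Since p > 0, by multiplying by a positive, c * p < d * p.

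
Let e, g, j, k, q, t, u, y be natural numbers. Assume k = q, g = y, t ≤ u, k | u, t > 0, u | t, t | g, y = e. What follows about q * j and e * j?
q * j | e * j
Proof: k = q and k | u, therefore q | u. Since g = y and y = e, g = e. u | t and t > 0, so u ≤ t. From t ≤ u, t = u. t | g, so u | g. Since g = e, u | e. From q | u, q | e. Then q * j | e * j.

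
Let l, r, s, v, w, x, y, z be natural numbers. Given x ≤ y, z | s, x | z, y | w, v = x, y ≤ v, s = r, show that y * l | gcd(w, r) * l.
v = x and y ≤ v, thus y ≤ x. x ≤ y, so x = y. x | z and z | s, so x | s. x = y, so y | s. s = r, so y | r. y | w, so y | gcd(w, r). Then y * l | gcd(w, r) * l.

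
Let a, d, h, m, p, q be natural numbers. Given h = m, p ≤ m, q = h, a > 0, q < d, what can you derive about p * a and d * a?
p * a < d * a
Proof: q = h and h = m, therefore q = m. q < d, so m < d. Since p ≤ m, p < d. a > 0, so p * a < d * a.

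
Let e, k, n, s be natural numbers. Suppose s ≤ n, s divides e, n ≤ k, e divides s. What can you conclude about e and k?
e ≤ k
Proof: s divides e and e divides s, thus s = e. s ≤ n and n ≤ k, hence s ≤ k. Since s = e, e ≤ k.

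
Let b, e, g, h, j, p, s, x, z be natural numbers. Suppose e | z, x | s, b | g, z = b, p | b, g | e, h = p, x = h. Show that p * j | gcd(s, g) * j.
x = h and h = p, thus x = p. x | s, so p | s. Since z = b and e | z, e | b. g | e, so g | b. Since b | g, b = g. Since p | b, p | g. Because p | s, p | gcd(s, g). Then p * j | gcd(s, g) * j.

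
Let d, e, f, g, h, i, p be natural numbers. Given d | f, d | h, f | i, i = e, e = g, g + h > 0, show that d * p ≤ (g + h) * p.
Since i = e and e = g, i = g. Since f | i, f | g. Since d | f, d | g. Since d | h, d | g + h. Because g + h > 0, d ≤ g + h. Then d * p ≤ (g + h) * p.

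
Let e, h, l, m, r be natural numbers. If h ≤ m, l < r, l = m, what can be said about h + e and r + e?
h + e < r + e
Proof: From l = m and l < r, m < r. h ≤ m, so h < r. Then h + e < r + e.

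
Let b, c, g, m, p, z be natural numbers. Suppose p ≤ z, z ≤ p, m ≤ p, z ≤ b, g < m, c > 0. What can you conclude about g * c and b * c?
g * c < b * c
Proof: Because p ≤ z and z ≤ p, p = z. g < m and m ≤ p, hence g < p. Since p = z, g < z. z ≤ b, so g < b. Since c > 0, by multiplying by a positive, g * c < b * c.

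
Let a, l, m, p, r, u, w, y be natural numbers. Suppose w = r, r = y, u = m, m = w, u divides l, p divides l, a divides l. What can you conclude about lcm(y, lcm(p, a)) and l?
lcm(y, lcm(p, a)) divides l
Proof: w = r and r = y, thus w = y. u = m and m = w, thus u = w. Since u divides l, w divides l. From w = y, y divides l. Because p divides l and a divides l, lcm(p, a) divides l. Because y divides l, lcm(y, lcm(p, a)) divides l.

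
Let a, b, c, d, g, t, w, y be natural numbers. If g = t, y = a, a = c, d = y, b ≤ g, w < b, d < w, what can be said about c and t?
c < t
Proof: d = y and y = a, hence d = a. a = c, so d = c. d < w and w < b, so d < b. b ≤ g, so d < g. g = t, so d < t. Because d = c, c < t.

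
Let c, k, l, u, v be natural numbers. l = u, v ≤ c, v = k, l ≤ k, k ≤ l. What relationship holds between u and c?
u ≤ c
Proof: k ≤ l and l ≤ k, hence k = l. l = u, so k = u. Because v = k and v ≤ c, k ≤ c. From k = u, u ≤ c.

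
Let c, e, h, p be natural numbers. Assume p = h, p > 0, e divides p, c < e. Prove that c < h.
From e divides p and p > 0, e ≤ p. Since p = h, e ≤ h. Since c < e, c < h.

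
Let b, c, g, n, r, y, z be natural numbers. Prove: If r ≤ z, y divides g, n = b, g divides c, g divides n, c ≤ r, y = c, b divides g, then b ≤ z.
y = c and y divides g, so c divides g. Since g divides c, c = g. Since n = b and g divides n, g divides b. Since b divides g, g = b. Since c = g, c = b. c ≤ r and r ≤ z, hence c ≤ z. Since c = b, b ≤ z.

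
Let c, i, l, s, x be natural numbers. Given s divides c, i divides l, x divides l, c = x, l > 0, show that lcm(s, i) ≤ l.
Since c = x and s divides c, s divides x. x divides l, so s divides l. i divides l, so lcm(s, i) divides l. Since l > 0, lcm(s, i) ≤ l.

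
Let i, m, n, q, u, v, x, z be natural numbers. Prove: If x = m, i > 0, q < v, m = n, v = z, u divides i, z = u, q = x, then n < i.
From x = m and m = n, x = n. Because v = z and z = u, v = u. q = x and q < v, so x < v. v = u, so x < u. Since u divides i and i > 0, u ≤ i. Since x < u, x < i. From x = n, n < i.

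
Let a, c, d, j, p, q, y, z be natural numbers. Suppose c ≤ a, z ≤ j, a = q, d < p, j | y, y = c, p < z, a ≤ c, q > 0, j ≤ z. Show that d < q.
d < p and p < z, thus d < z. c ≤ a and a ≤ c, so c = a. Since a = q, c = q. j ≤ z and z ≤ j, hence j = z. Because y = c and j | y, j | c. Since j = z, z | c. Since c = q, z | q. q > 0, so z ≤ q. Because d < z, d < q.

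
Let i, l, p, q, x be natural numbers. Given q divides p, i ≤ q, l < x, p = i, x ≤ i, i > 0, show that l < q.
From p = i and q divides p, q divides i. Since i > 0, q ≤ i. i ≤ q, so i = q. Since x ≤ i, x ≤ q. Since l < x, l < q.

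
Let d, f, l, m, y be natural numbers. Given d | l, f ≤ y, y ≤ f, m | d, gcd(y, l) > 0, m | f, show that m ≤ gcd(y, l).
f ≤ y and y ≤ f, therefore f = y. m | f, so m | y. Since m | d and d | l, m | l. m | y, so m | gcd(y, l). Because gcd(y, l) > 0, m ≤ gcd(y, l).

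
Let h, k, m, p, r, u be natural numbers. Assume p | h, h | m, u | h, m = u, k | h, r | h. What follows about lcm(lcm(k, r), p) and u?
lcm(lcm(k, r), p) | u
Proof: Because m = u and h | m, h | u. Since u | h, h = u. k | h and r | h, hence lcm(k, r) | h. Since p | h, lcm(lcm(k, r), p) | h. Since h = u, lcm(lcm(k, r), p) | u.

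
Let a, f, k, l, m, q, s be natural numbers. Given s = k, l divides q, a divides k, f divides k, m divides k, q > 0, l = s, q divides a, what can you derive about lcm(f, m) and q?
lcm(f, m) ≤ q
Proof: From l = s and s = k, l = k. From l divides q, k divides q. q divides a and a divides k, thus q divides k. Because k divides q, k = q. f divides k and m divides k, so lcm(f, m) divides k. Since k = q, lcm(f, m) divides q. Since q > 0, lcm(f, m) ≤ q.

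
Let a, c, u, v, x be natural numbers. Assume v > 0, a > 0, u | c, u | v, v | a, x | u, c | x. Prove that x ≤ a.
u | c and c | x, thus u | x. Since x | u, u = x. u | v and v > 0, thus u ≤ v. Since u = x, x ≤ v. v | a and a > 0, thus v ≤ a. From x ≤ v, x ≤ a.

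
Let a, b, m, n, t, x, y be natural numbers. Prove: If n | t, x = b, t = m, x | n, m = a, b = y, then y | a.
t = m and n | t, therefore n | m. x | n, so x | m. x = b, so b | m. From b = y, y | m. Since m = a, y | a.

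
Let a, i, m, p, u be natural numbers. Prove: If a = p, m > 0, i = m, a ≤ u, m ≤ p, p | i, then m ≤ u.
i = m and p | i, hence p | m. Because m > 0, p ≤ m. m ≤ p, so p = m. a = p, so a = m. a ≤ u, so m ≤ u.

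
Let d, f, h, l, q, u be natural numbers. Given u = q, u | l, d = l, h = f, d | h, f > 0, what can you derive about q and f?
q ≤ f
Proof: From h = f and d | h, d | f. Since d = l, l | f. u | l, so u | f. Since f > 0, u ≤ f. u = q, so q ≤ f.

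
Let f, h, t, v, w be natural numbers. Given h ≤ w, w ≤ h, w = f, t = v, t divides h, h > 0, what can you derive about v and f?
v ≤ f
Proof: Since h ≤ w and w ≤ h, h = w. Since w = f, h = f. Since t = v and t divides h, v divides h. h > 0, so v ≤ h. Since h = f, v ≤ f.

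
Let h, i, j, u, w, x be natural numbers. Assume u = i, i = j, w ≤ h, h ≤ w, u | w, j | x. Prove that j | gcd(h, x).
From u = i and i = j, u = j. w ≤ h and h ≤ w, hence w = h. u | w, so u | h. Since u = j, j | h. j | x, so j | gcd(h, x).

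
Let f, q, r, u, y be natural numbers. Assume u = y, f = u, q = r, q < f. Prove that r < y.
From f = u and q < f, q < u. Because u = y, q < y. q = r, so r < y.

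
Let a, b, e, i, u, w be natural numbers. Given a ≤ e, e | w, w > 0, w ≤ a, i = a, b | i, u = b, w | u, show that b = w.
Because e | w and w > 0, e ≤ w. a ≤ e, so a ≤ w. w ≤ a, so a = w. i = a and b | i, hence b | a. a = w, so b | w. Since u = b and w | u, w | b. b | w, so b = w.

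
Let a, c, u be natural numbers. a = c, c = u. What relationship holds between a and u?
a = u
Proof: a = c and c = u. By transitivity, a = u.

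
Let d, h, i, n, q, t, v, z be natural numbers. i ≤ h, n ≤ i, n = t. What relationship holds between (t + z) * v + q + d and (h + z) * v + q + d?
(t + z) * v + q + d ≤ (h + z) * v + q + d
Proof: n = t and n ≤ i, so t ≤ i. i ≤ h, so t ≤ h. Then t + z ≤ h + z. By multiplying by a non-negative, (t + z) * v ≤ (h + z) * v. Then (t + z) * v + q ≤ (h + z) * v + q. Then (t + z) * v + q + d ≤ (h + z) * v + q + d.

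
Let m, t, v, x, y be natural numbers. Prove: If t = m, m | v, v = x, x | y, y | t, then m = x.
v = x and m | v, therefore m | x. Because x | y and y | t, x | t. Since t = m, x | m. m | x, so m = x.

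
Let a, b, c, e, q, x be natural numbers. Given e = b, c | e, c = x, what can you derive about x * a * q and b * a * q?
x * a * q | b * a * q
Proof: e = b and c | e, hence c | b. c = x, so x | b. Then x * a | b * a. Then x * a * q | b * a * q.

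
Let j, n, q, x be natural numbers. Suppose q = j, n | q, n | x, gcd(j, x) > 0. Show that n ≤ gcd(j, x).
q = j and n | q, therefore n | j. Since n | x, n | gcd(j, x). gcd(j, x) > 0, so n ≤ gcd(j, x).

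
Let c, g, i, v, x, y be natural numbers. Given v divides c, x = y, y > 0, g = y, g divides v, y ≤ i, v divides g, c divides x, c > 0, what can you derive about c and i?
c ≤ i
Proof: From v divides g and g divides v, v = g. g = y, so v = y. Since v divides c, y divides c. c > 0, so y ≤ c. Because x = y and c divides x, c divides y. y > 0, so c ≤ y. Because y ≤ c, y = c. Since y ≤ i, c ≤ i.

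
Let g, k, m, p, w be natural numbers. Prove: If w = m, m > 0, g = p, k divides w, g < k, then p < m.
w = m and k divides w, hence k divides m. From m > 0, k ≤ m. Since g < k, g < m. Since g = p, p < m.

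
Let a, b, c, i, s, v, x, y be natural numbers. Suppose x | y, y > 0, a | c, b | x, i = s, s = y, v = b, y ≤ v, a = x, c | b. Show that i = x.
i = s and s = y, therefore i = y. a | c and c | b, so a | b. a = x, so x | b. Since b | x, b = x. v = b and y ≤ v, hence y ≤ b. Since b = x, y ≤ x. x | y and y > 0, so x ≤ y. y ≤ x, so y = x. i = y, so i = x.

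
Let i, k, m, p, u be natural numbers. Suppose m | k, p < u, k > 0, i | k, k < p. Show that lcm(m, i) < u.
m | k and i | k, hence lcm(m, i) | k. Since k > 0, lcm(m, i) ≤ k. Since k < p, lcm(m, i) < p. Since p < u, lcm(m, i) < u.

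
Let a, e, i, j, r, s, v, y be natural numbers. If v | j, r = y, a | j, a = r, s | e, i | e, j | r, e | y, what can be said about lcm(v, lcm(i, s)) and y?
lcm(v, lcm(i, s)) | y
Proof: From a = r and a | j, r | j. Since j | r, j = r. r = y, so j = y. Since v | j, v | y. Because i | e and s | e, lcm(i, s) | e. Since e | y, lcm(i, s) | y. v | y, so lcm(v, lcm(i, s)) | y.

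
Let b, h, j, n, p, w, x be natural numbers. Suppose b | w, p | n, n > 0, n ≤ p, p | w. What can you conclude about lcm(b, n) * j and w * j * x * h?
lcm(b, n) * j | w * j * x * h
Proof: Since p | n and n > 0, p ≤ n. Because n ≤ p, p = n. Because p | w, n | w. Since b | w, lcm(b, n) | w. Then lcm(b, n) * j | w * j. Then lcm(b, n) * j | w * j * x. Then lcm(b, n) * j | w * j * x * h.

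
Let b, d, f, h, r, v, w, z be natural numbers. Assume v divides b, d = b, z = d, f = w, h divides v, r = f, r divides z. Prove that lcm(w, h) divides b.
Because r = f and f = w, r = w. Since z = d and r divides z, r divides d. Since d = b, r divides b. r = w, so w divides b. h divides v and v divides b, so h divides b. w divides b, so lcm(w, h) divides b.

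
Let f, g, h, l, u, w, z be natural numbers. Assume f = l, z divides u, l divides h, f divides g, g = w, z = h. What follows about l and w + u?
l divides w + u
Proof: Since f = l and f divides g, l divides g. Since g = w, l divides w. z = h and z divides u, thus h divides u. l divides h, so l divides u. Since l divides w, l divides w + u.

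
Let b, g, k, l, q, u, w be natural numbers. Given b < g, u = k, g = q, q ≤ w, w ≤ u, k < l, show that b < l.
g = q and b < g, therefore b < q. q ≤ w and w ≤ u, hence q ≤ u. Since u = k, q ≤ k. k < l, so q < l. Since b < q, b < l.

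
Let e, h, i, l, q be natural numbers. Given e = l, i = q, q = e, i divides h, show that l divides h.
Since i = q and q = e, i = e. Since i divides h, e divides h. e = l, so l divides h.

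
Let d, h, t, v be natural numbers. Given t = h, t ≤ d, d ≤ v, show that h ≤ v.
t ≤ d and d ≤ v, hence t ≤ v. Since t = h, h ≤ v.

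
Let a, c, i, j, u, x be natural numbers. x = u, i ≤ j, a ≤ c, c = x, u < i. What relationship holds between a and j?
a < j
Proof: Because c = x and a ≤ c, a ≤ x. Since x = u, a ≤ u. u < i, so a < i. Since i ≤ j, a < j.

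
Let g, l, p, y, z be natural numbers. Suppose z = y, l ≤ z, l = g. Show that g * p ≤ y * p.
From l = g and l ≤ z, g ≤ z. Since z = y, g ≤ y. Then g * p ≤ y * p.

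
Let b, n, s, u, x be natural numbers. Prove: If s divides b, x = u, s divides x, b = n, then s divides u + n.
From x = u and s divides x, s divides u. b = n and s divides b, therefore s divides n. Because s divides u, s divides u + n.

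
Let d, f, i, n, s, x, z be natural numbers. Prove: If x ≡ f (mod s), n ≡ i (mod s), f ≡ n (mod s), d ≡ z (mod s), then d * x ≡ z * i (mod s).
x ≡ f (mod s) and f ≡ n (mod s), hence x ≡ n (mod s). n ≡ i (mod s), so x ≡ i (mod s). d ≡ z (mod s), so d * x ≡ z * i (mod s).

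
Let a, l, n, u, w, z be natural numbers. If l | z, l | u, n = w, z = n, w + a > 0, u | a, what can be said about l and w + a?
l ≤ w + a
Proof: Since z = n and l | z, l | n. Since n = w, l | w. l | u and u | a, thus l | a. l | w, so l | w + a. Since w + a > 0, l ≤ w + a.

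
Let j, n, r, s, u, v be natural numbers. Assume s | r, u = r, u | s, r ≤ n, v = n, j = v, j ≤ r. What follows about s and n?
s = n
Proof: u = r and u | s, therefore r | s. s | r, so s = r. j = v and j ≤ r, hence v ≤ r. v = n, so n ≤ r. r ≤ n, so r = n. Since s = r, s = n.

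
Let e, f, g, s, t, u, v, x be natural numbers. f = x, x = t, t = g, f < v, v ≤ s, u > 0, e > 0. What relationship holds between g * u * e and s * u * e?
g * u * e < s * u * e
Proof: From x = t and t = g, x = g. f = x, so f = g. Since f < v, g < v. From v ≤ s, g < s. Combined with u > 0, by multiplying by a positive, g * u < s * u. Since e > 0, by multiplying by a positive, g * u * e < s * u * e.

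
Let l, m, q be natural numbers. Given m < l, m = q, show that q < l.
From m = q and m < l, by substitution, q < l.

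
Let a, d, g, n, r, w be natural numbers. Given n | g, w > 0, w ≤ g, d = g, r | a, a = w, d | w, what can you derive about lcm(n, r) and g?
lcm(n, r) | g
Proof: Because d = g and d | w, g | w. w > 0, so g ≤ w. w ≤ g, so w = g. a = w, so a = g. r | a, so r | g. Since n | g, lcm(n, r) | g.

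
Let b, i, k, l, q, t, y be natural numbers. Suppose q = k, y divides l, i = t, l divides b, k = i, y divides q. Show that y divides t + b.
Since q = k and k = i, q = i. Since y divides q, y divides i. Since i = t, y divides t. y divides l and l divides b, so y divides b. y divides t, so y divides t + b.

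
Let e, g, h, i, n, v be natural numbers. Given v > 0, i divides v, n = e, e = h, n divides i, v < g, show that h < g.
n divides i and i divides v, hence n divides v. Since n = e, e divides v. v > 0, so e ≤ v. Since e = h, h ≤ v. v < g, so h < g.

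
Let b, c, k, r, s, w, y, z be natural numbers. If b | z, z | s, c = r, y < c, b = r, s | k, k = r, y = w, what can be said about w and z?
w < z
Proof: Since b = r and b | z, r | z. z | s and s | k, so z | k. Since k = r, z | r. Since r | z, r = z. c = r and y < c, hence y < r. Because y = w, w < r. r = z, so w < z.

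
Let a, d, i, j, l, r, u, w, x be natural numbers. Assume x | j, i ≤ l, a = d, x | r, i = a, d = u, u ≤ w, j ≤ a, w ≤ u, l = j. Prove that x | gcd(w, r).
From a = d and d = u, a = u. u ≤ w and w ≤ u, thus u = w. Since a = u, a = w. Because i = a and i ≤ l, a ≤ l. l = j, so a ≤ j. j ≤ a, so j = a. Since x | j, x | a. a = w, so x | w. Because x | r, x | gcd(w, r).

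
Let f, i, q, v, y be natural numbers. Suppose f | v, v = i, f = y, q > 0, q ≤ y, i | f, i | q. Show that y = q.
v = i and f | v, thus f | i. Since i | f, i = f. Since f = y, i = y. Since i | q, y | q. q > 0, so y ≤ q. q ≤ y, so q = y. Then y = q.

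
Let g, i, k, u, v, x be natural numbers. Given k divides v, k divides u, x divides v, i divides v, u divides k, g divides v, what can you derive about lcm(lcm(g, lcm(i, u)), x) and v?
lcm(lcm(g, lcm(i, u)), x) divides v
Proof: k divides u and u divides k, therefore k = u. Since k divides v, u divides v. i divides v, so lcm(i, u) divides v. g divides v, so lcm(g, lcm(i, u)) divides v. From x divides v, lcm(lcm(g, lcm(i, u)), x) divides v.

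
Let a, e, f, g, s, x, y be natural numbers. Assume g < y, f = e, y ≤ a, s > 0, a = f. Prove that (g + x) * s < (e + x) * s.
a = f and y ≤ a, so y ≤ f. f = e, so y ≤ e. g < y, so g < e. Then g + x < e + x. Since s > 0, (g + x) * s < (e + x) * s.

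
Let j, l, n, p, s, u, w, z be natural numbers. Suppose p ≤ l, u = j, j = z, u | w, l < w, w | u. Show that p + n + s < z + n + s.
From w | u and u | w, w = u. u = j, so w = j. Since j = z, w = z. p ≤ l and l < w, thus p < w. Because w = z, p < z. Then p + n < z + n. Then p + n + s < z + n + s.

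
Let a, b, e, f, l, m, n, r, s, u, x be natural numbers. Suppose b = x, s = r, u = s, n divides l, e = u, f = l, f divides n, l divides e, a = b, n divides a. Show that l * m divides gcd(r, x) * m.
Since e = u and u = s, e = s. Because s = r, e = r. l divides e, so l divides r. f = l and f divides n, thus l divides n. n divides l, so n = l. From a = b and n divides a, n divides b. b = x, so n divides x. Since n = l, l divides x. l divides r, so l divides gcd(r, x). Then l * m divides gcd(r, x) * m.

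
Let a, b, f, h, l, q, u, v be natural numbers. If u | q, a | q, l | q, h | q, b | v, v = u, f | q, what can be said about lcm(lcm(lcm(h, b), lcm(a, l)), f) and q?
lcm(lcm(lcm(h, b), lcm(a, l)), f) | q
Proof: v = u and b | v, hence b | u. Since u | q, b | q. Since h | q, lcm(h, b) | q. From a | q and l | q, lcm(a, l) | q. lcm(h, b) | q, so lcm(lcm(h, b), lcm(a, l)) | q. Since f | q, lcm(lcm(lcm(h, b), lcm(a, l)), f) | q.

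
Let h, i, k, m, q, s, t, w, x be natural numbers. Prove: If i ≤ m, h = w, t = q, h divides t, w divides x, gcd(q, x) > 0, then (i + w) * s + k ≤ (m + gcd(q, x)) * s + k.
t = q and h divides t, hence h divides q. Since h = w, w divides q. w divides x, so w divides gcd(q, x). Since gcd(q, x) > 0, w ≤ gcd(q, x). i ≤ m, so i + w ≤ m + gcd(q, x). By multiplying by a non-negative, (i + w) * s ≤ (m + gcd(q, x)) * s. Then (i + w) * s + k ≤ (m + gcd(q, x)) * s + k.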